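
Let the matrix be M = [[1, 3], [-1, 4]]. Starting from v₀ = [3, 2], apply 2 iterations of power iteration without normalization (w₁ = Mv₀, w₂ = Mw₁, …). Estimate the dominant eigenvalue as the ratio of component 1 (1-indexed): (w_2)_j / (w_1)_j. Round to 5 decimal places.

w1 = Mv₀ = (1·3 + 3·2; (-1)·3 + 4·2) = (9, 5)
w2 = Mw1 = (1·9 + 3·5; (-1)·9 + 4·5) = (24, 11)
Ratio at component: 24 / 9 = 2.66667

2.66667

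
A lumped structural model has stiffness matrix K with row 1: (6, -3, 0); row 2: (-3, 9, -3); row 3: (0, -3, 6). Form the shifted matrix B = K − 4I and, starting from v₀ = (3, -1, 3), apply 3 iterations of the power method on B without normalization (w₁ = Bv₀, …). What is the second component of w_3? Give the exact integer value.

B = K − 4I has rows (2, -3, 0); (-3, 5, -3); (0, -3, 2)
w1 = Bv₀ = (2·3 + (-3)·(-1) + 0·3; (-3)·3 + 5·(-1) + (-3)·3; 0·3 + (-3)·(-1) + 2·3) = (9, -23, 9)
w2 = Bw1 = (2·9 + (-3)·(-23) + 0·9; (-3)·9 + 5·(-23) + (-3)·9; 0·9 + (-3)·(-23) + 2·9) = (87, -169, 87)
w3 = Bw2 = (681, -1367, 681)
Requested component of w3: -1367

-1367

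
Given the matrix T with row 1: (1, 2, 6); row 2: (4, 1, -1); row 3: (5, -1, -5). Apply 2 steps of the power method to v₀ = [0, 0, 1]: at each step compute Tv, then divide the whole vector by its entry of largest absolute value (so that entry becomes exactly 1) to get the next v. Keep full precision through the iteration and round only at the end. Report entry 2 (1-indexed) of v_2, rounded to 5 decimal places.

Tv0 = (6.000000, -1.000000, -5.000000); divide by 6.000000 → v1 = (1.000000, -0.166667, -0.833333)
Tv1 = (-4.333333, 4.666667, 9.333333); divide by 9.333333 → v2 = (-0.464286, 0.500000, 1.000000)
Requested entry of v2: 28/56 = 0.50000

0.50000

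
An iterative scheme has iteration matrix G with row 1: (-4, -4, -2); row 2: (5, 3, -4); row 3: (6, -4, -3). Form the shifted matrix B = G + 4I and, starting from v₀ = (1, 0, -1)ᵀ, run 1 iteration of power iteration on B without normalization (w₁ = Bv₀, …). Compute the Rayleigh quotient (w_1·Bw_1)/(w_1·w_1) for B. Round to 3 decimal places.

B = G + 4I has rows (0, -4, -2); (5, 7, -4); (6, -4, 1)
w1 = Bv₀ = (2, 9, 5)
Bw1 = (-46, 53, -19)
w1·Bw1 = 290; w1·w1 = 110; μ ≈ 290/110 = 2.636

2.636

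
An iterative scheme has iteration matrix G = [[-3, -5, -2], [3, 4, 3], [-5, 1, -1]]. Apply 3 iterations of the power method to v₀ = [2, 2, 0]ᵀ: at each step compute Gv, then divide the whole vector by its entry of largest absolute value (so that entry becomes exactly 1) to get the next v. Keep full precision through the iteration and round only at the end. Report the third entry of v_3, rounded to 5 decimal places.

-0.39286

Gv0 = (-16.000000, 14.000000, -8.000000); divide by -16.000000 → v1 = (1.000000, -0.875000, 0.500000)
Gv1 = (0.375000, 1.000000, -6.375000); divide by -6.375000 → v2 = (-0.058824, -0.156863, 1.000000)
Gv2 = (-1.039216, 2.196078, -0.862745); divide by 2.196078 → v3 = (-0.473214, 1.000000, -0.392857)
Requested entry of v3: -88/224 = -0.39286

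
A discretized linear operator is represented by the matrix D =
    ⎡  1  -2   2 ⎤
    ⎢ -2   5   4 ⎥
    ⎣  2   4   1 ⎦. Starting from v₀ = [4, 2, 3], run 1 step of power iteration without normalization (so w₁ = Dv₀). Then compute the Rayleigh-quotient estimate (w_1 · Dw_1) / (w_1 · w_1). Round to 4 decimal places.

λ ≈ 6.1130

w1 = Dv₀ = (1·4 + (-2)·2 + 2·3; (-2)·4 + 5·2 + 4·3; 2·4 + 4·2 + 1·3) = (6, 14, 19)
Dw1 = (16, 134, 87)
w1·Dw1 = 6·16 + 14·134 + 19·87 = 3625; w1·w1 = 6·6 + 14·14 + 19·19 = 593
λ ≈ 3625/593 = 6.1130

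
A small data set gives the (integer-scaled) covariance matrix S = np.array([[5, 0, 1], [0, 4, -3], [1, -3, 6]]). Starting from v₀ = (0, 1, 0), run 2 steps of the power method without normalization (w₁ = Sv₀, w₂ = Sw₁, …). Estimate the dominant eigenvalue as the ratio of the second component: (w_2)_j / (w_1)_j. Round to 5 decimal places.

λ ≈ 6.25000

w1 = Sv₀ = (0, 4, -3)
w2 = Sw1 = (-3, 25, -30)
Ratio at component: 25 / 4 = 6.25000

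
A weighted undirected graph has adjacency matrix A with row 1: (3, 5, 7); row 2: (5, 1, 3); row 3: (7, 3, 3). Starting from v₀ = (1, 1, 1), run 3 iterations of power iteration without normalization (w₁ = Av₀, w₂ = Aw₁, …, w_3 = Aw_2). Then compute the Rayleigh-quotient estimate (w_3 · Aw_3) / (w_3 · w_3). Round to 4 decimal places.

λ ≈ 12.7507

w1 = Av₀ = (3·1 + 5·1 + 7·1; 5·1 + 1·1 + 3·1; 7·1 + 3·1 + 3·1) = (15, 9, 13)
w2 = Aw1 = (3·15 + 5·9 + 7·13; 5·15 + 1·9 + 3·13; 7·15 + 3·9 + 3·13) = (181, 123, 171)
w3 = Aw2 = (2355, 1541, 2149)
Aw3 = (29813, 19763, 27555)
w3·Aw3 = 2355·29813 + 1541·19763 + 2149·27555 = 159880093; w3·w3 = 2355·2355 + 1541·1541 + 2149·2149 = 12538907
λ ≈ 159880093/12538907 = 12.7507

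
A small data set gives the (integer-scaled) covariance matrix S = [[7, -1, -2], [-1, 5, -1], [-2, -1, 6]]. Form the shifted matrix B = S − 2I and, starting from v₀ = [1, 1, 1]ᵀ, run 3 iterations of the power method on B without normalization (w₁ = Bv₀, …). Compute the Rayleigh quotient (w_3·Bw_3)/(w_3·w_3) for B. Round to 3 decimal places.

B = S − 2I has rows (5, -1, -2); (-1, 3, -1); (-2, -1, 4)
w1 = Bv₀ = (5·1 + (-1)·1 + (-2)·1; (-1)·1 + 3·1 + (-1)·1; (-2)·1 + (-1)·1 + 4·1) = (2, 1, 1)
w2 = Bw1 = (5·2 + (-1)·1 + (-2)·1; (-1)·2 + 3·1 + (-1)·1; (-2)·2 + (-1)·1 + 4·1) = (7, 0, -1)
w3 = Bw2 = (37, -6, -18)
Bw3 = (227, -37, -140)
w3·Bw3 = 11141; w3·w3 = 1729; μ ≈ 11141/1729 = 6.444

6.444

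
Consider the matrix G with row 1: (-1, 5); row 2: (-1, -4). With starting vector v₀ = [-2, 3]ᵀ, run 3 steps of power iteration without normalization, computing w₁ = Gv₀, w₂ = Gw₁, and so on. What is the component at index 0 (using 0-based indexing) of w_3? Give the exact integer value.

w1 = Gv₀ = ((-1)·(-2) + 5·3; (-1)·(-2) + (-4)·3) = (17, -10)
w2 = Gw1 = ((-1)·17 + 5·(-10); (-1)·17 + (-4)·(-10)) = (-67, 23)
w3 = Gw2 = (182, -25)
The requested component of w3 is 182.

182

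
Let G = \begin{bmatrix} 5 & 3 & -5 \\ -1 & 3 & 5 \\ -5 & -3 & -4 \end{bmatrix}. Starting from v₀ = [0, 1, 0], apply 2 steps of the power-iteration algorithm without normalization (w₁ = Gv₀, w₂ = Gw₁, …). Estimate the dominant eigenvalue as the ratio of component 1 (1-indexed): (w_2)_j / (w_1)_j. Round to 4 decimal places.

w1 = Gv₀ = (5·0 + 3·1 + (-5)·0; (-1)·0 + 3·1 + 5·0; (-5)·0 + (-3)·1 + (-4)·0) = (3, 3, -3)
w2 = Gw1 = (5·3 + 3·3 + (-5)·(-3); (-1)·3 + 3·3 + 5·(-3); (-5)·3 + (-3)·3 + (-4)·(-3)) = (39, -9, -12)
Ratio at component: 39 / 3 = 13.0000

13.0000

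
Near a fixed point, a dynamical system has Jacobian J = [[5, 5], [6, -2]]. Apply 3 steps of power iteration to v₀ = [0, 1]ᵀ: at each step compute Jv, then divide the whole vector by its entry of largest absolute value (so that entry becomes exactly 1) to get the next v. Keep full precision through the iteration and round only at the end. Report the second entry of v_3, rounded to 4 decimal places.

0.0898

Jv0 = (5.00000, -2.00000); divide by 5.00000 → v1 = (1.00000, -0.40000)
Jv1 = (3.00000, 6.80000); divide by 6.80000 → v2 = (0.44118, 1.00000)
Jv2 = (7.20588, 0.64706); divide by 7.20588 → v3 = (1.00000, 0.08980)
Requested entry of v3: 22/245 = 0.0898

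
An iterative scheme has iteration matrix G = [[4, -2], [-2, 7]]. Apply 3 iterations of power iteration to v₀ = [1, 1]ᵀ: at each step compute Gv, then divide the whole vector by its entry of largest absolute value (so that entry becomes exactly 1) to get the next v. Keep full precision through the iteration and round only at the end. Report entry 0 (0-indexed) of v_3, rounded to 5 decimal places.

Gv0 = (2.000000, 5.000000); divide by 5.000000 → v1 = (0.400000, 1.000000)
Gv1 = (-0.400000, 6.200000); divide by 6.200000 → v2 = (-0.064516, 1.000000)
Gv2 = (-2.258065, 7.129032); divide by 7.129032 → v3 = (-0.316742, 1.000000)
Requested entry of v3: -70/221 = -0.31674

-0.31674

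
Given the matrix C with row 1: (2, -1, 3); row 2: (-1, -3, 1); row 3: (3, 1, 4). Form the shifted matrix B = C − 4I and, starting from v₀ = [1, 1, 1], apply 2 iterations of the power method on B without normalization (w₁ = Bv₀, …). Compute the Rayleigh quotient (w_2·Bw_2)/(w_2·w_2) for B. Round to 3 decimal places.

-7.437

B = C − 4I has rows (-2, -1, 3); (-1, -7, 1); (3, 1, 0)
w1 = Bv₀ = (0, -7, 4)
w2 = Bw1 = (19, 53, -7)
Bw2 = (-112, -397, 110)
w2·Bw2 = -23939; w2·w2 = 3219; μ ≈ -23939/3219 = -7.437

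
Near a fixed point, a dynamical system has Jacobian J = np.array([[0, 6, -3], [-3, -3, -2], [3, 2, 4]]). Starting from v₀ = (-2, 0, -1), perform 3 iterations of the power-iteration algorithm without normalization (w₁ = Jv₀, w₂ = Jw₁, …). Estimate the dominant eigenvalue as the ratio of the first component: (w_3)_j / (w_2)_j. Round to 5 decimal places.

-0.42308

w1 = Jv₀ = (3, 8, -10)
w2 = Jw1 = (78, -13, -15)
w3 = Jw2 = (-33, -165, 148)
Ratio at component: -33 / 78 = -0.42308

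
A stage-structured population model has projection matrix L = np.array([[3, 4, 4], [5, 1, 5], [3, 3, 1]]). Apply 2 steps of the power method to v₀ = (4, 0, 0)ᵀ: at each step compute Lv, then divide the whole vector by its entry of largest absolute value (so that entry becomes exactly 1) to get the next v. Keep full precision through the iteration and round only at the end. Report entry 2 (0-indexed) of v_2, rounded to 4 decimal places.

0.6585

Lv0 = (12.00000, 20.00000, 12.00000); divide by 20.00000 → v1 = (0.60000, 1.00000, 0.60000)
Lv1 = (8.20000, 7.00000, 5.40000); divide by 8.20000 → v2 = (1.00000, 0.85366, 0.65854)
Requested entry of v2: 108/164 = 0.6585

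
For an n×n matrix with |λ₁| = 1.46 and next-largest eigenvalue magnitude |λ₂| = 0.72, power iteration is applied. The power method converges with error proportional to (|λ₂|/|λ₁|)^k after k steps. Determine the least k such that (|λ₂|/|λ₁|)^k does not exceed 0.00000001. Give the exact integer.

27

|λ₂/λ₁| = 0.72/1.46 = 0.49315
Need k ≥ ln(0.00000001) / ln(0.49315) = -18.4207 / -0.7069 ≈ 26.057
Smallest integer k satisfying the bound: 27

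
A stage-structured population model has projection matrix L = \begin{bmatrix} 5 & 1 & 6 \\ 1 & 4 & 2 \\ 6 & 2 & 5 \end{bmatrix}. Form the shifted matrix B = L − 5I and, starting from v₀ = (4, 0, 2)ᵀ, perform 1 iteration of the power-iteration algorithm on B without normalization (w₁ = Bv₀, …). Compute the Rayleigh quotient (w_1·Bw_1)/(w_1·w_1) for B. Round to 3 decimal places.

B = L − 5I has rows (0, 1, 6); (1, -1, 2); (6, 2, 0)
w1 = Bv₀ = (0·4 + 1·0 + 6·2; 1·4 + (-1)·0 + 2·2; 6·4 + 2·0 + 0·2) = (12, 8, 24)
Bw1 = (152, 52, 88)
w1·Bw1 = 4352; w1·w1 = 784; μ ≈ 4352/784 = 5.551

μ ≈ 5.551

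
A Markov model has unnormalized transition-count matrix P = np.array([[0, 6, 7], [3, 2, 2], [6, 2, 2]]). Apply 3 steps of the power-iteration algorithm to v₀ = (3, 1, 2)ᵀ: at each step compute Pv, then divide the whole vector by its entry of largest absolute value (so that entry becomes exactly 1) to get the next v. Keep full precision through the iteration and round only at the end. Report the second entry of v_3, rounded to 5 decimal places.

0.65135

Pv0 = (20.000000, 15.000000, 24.000000); divide by 24.000000 → v1 = (0.833333, 0.625000, 1.000000)
Pv1 = (10.750000, 5.750000, 8.250000); divide by 10.750000 → v2 = (1.000000, 0.534884, 0.767442)
Pv2 = (8.581395, 5.604651, 8.604651); divide by 8.604651 → v3 = (0.997297, 0.651351, 1.000000)
Requested entry of v3: 1446/2220 = 0.65135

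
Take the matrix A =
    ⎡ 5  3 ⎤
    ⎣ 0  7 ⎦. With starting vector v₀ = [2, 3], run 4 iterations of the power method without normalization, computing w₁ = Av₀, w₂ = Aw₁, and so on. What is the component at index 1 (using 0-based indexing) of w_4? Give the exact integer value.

7203

w1 = Av₀ = (5·2 + 3·3; 0·2 + 7·3) = (19, 21)
w2 = Aw1 = (5·19 + 3·21; 0·19 + 7·21) = (158, 147)
w3 = Aw2 = (1231, 1029)
w4 = Aw3 = (9242, 7203)
The requested component of w4 is 7203.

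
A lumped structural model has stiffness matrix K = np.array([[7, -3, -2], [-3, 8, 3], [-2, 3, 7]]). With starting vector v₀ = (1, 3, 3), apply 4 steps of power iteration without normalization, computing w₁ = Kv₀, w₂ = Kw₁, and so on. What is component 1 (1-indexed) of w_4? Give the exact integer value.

w1 = Kv₀ = (7·1 + (-3)·3 + (-2)·3; (-3)·1 + 8·3 + 3·3; (-2)·1 + 3·3 + 7·3) = (-8, 30, 28)
w2 = Kw1 = (7·(-8) + (-3)·30 + (-2)·28; (-3)·(-8) + 8·30 + 3·28; (-2)·(-8) + 3·30 + 7·28) = (-202, 348, 302)
w3 = Kw2 = (-3062, 4296, 3562)
w4 = Kw3 = (-41446, 54240, 43946)
The requested component of w4 is -41446.

-41446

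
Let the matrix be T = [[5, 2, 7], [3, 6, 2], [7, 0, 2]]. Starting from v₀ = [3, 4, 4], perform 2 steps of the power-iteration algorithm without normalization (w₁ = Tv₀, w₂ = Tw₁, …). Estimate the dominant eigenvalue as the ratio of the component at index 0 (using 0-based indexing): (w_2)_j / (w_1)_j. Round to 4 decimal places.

λ ≈ 10.5882

w1 = Tv₀ = (51, 41, 29)
w2 = Tw1 = (540, 457, 415)
Ratio at component: 540 / 51 = 10.5882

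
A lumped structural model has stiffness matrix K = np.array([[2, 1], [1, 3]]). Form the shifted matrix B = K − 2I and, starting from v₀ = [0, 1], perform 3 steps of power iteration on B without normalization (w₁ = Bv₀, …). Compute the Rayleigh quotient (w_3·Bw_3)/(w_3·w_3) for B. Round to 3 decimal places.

B = K − 2I has rows (0, 1); (1, 1)
w1 = Bv₀ = (0·0 + 1·1; 1·0 + 1·1) = (1, 1)
w2 = Bw1 = (0·1 + 1·1; 1·1 + 1·1) = (1, 2)
w3 = Bw2 = (2, 3)
Bw3 = (3, 5)
w3·Bw3 = 21; w3·w3 = 13; μ ≈ 21/13 = 1.615

μ ≈ 1.615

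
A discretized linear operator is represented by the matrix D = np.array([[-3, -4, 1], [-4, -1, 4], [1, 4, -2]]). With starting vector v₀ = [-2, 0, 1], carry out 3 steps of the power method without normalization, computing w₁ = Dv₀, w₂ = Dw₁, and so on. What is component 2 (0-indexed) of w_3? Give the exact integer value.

-423

w1 = Dv₀ = ((-3)·(-2) + (-4)·0 + 1·1; (-4)·(-2) + (-1)·0 + 4·1; 1·(-2) + 4·0 + (-2)·1) = (7, 12, -4)
w2 = Dw1 = ((-3)·7 + (-4)·12 + 1·(-4); (-4)·7 + (-1)·12 + 4·(-4); 1·7 + 4·12 + (-2)·(-4)) = (-73, -56, 63)
w3 = Dw2 = (506, 600, -423)
The requested component of w3 is -423.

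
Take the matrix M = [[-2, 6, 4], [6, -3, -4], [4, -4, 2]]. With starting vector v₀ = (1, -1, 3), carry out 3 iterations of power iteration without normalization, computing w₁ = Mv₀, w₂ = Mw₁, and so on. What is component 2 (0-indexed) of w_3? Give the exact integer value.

w1 = Mv₀ = ((-2)·1 + 6·(-1) + 4·3; 6·1 + (-3)·(-1) + (-4)·3; 4·1 + (-4)·(-1) + 2·3) = (4, -3, 14)
w2 = Mw1 = ((-2)·4 + 6·(-3) + 4·14; 6·4 + (-3)·(-3) + (-4)·14; 4·4 + (-4)·(-3) + 2·14) = (30, -23, 56)
w3 = Mw2 = (26, 25, 324)
The requested component of w3 is 324.

324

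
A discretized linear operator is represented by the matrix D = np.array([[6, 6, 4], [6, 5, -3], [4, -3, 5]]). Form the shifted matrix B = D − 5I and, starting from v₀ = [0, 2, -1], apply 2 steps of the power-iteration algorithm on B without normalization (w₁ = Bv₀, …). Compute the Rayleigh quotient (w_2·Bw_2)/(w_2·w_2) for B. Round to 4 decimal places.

-1.4629

B = D − 5I has rows (1, 6, 4); (6, 0, -3); (4, -3, 0)
w1 = Bv₀ = (1·0 + 6·2 + 4·(-1); 6·0 + 0·2 + (-3)·(-1); 4·0 + (-3)·2 + 0·(-1)) = (8, 3, -6)
w2 = Bw1 = (1·8 + 6·3 + 4·(-6); 6·8 + 0·3 + (-3)·(-6); 4·8 + (-3)·3 + 0·(-6)) = (2, 66, 23)
Bw2 = (490, -57, -190)
w2·Bw2 = -7152; w2·w2 = 4889; μ ≈ -7152/4889 = -1.4629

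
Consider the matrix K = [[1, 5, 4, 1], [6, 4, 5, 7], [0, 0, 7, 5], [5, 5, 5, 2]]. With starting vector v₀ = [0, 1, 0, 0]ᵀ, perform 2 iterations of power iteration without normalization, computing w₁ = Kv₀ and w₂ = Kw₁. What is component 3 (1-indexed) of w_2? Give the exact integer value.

w1 = Kv₀ = (5, 4, 0, 5)
w2 = Kw1 = (30, 81, 25, 55)
The requested component of w2 is 25.

25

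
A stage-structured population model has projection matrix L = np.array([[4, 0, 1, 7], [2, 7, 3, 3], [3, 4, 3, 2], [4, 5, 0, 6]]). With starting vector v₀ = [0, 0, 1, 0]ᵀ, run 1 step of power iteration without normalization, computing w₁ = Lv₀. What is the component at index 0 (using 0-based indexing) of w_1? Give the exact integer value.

w1 = Lv₀ = (4·0 + 0·0 + 1·1 + 7·0; 2·0 + 7·0 + 3·1 + 3·0; 3·0 + 4·0 + 3·1 + 2·0; 4·0 + 5·0 + 0·1 + 6·0) = (1, 3, 3, 0)
The requested component of w1 is 1.

1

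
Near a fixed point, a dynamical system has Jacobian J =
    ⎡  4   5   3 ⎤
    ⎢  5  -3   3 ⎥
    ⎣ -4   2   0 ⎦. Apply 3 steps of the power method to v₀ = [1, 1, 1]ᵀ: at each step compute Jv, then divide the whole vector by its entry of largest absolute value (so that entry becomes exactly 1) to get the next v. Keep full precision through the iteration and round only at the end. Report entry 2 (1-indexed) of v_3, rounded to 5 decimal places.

Jv0 = (12.000000, 5.000000, -2.000000); divide by 12.000000 → v1 = (1.000000, 0.416667, -0.166667)
Jv1 = (5.583333, 3.250000, -3.166667); divide by 5.583333 → v2 = (1.000000, 0.582090, -0.567164)
Jv2 = (5.208955, 1.552239, -2.835821); divide by 5.208955 → v3 = (1.000000, 0.297994, -0.544413)
Requested entry of v3: 104/349 = 0.29799

0.29799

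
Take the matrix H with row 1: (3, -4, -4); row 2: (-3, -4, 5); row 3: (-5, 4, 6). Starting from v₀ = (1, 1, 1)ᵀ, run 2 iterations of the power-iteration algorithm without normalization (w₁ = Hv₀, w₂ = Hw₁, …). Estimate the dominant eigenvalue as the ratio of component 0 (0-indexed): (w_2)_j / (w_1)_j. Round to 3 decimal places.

w1 = Hv₀ = (-5, -2, 5)
w2 = Hw1 = (-27, 48, 47)
Ratio at component: -27 / -5 = 5.400

5.400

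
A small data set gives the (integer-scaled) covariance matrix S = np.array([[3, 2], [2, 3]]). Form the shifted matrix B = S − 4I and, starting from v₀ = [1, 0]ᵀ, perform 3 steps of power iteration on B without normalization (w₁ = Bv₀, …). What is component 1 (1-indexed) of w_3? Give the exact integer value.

-13

B = S − 4I has rows (-1, 2); (2, -1)
w1 = Bv₀ = (-1, 2)
w2 = Bw1 = (5, -4)
w3 = Bw2 = (-13, 14)
Requested component of w3: -13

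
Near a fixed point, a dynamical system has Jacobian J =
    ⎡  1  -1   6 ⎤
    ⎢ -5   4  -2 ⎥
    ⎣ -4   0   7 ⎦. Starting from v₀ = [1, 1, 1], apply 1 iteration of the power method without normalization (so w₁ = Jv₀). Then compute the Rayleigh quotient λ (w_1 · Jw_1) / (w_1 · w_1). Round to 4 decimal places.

λ ≈ 5.5000

w1 = Jv₀ = (1·1 + (-1)·1 + 6·1; (-5)·1 + 4·1 + (-2)·1; (-4)·1 + 0·1 + 7·1) = (6, -3, 3)
Jw1 = (27, -48, -3)
w1·Jw1 = 6·27 + (-3)·(-48) + 3·(-3) = 297; w1·w1 = 6·6 + (-3)·(-3) + 3·3 = 54
λ ≈ 297/54 = 5.5000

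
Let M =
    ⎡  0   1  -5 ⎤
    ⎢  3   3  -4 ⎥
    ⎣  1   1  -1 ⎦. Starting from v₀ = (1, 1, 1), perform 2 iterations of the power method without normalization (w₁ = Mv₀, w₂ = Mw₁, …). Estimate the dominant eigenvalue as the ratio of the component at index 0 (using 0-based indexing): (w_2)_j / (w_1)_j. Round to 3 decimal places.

w1 = Mv₀ = (0·1 + 1·1 + (-5)·1; 3·1 + 3·1 + (-4)·1; 1·1 + 1·1 + (-1)·1) = (-4, 2, 1)
w2 = Mw1 = (0·(-4) + 1·2 + (-5)·1; 3·(-4) + 3·2 + (-4)·1; 1·(-4) + 1·2 + (-1)·1) = (-3, -10, -3)
Ratio at component: -3 / -4 = 0.750

0.750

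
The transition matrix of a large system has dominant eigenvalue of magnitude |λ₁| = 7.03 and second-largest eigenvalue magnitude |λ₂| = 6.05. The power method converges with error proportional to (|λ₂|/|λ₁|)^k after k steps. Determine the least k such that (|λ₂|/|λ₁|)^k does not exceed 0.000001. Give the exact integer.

|λ₂/λ₁| = 6.05/7.03 = 0.86060
Need k ≥ ln(0.000001) / ln(0.86060) = -13.8155 / -0.1501 ≈ 92.025
Smallest integer k satisfying the bound: 93

93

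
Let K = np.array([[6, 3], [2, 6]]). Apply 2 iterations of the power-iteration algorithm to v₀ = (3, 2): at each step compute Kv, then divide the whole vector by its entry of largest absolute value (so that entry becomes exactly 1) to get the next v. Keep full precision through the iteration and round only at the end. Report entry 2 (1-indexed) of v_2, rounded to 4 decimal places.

Kv0 = (24.00000, 18.00000); divide by 24.00000 → v1 = (1.00000, 0.75000)
Kv1 = (8.25000, 6.50000); divide by 8.25000 → v2 = (1.00000, 0.78788)
Requested entry of v2: 156/198 = 0.7879

0.7879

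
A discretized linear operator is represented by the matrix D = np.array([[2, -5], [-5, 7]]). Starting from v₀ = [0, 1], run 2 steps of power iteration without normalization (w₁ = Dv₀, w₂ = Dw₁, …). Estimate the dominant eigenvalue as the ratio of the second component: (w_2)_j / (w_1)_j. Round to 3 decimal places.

w1 = Dv₀ = (-5, 7)
w2 = Dw1 = (-45, 74)
Ratio at component: 74 / 7 = 10.571

λ ≈ 10.571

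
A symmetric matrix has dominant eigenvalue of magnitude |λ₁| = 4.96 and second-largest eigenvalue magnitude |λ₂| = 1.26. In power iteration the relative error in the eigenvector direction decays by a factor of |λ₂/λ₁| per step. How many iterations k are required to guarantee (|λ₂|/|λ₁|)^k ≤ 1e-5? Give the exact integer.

9

|λ₂/λ₁| = 1.26/4.96 = 0.25403
Need k ≥ ln(1e-5) / ln(0.25403) = -11.5129 / -1.3703 ≈ 8.402
Smallest integer k satisfying the bound: 9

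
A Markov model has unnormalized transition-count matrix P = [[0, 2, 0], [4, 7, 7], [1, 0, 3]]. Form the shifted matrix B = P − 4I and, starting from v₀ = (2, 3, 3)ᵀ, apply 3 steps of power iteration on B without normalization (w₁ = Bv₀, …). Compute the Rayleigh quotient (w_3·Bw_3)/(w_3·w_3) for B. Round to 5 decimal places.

2.23520

B = P − 4I has rows (-4, 2, 0); (4, 3, 7); (1, 0, -1)
w1 = Bv₀ = (-2, 38, -1)
w2 = Bw1 = (84, 99, -1)
w3 = Bw2 = (-138, 626, 85)
Bw3 = (1804, 1921, -223)
w3·Bw3 = 934639; w3·w3 = 418145; μ ≈ 934639/418145 = 2.23520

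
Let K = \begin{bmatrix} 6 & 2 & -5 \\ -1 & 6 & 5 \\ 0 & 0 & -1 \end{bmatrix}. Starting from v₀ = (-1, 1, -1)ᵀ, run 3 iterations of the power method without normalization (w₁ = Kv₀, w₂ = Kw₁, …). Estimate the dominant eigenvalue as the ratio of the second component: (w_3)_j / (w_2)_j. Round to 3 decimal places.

5.375

w1 = Kv₀ = (1, 2, 1)
w2 = Kw1 = (5, 16, -1)
w3 = Kw2 = (67, 86, 1)
Ratio at component: 86 / 16 = 5.375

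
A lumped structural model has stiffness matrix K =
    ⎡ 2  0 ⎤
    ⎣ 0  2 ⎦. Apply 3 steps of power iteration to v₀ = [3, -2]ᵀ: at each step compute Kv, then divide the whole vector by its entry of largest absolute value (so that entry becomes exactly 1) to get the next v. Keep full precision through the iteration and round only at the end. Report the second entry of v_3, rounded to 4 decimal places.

Kv0 = (6.00000, -4.00000); divide by 6.00000 → v1 = (1.00000, -0.66667)
Kv1 = (2.00000, -1.33333); divide by 2.00000 → v2 = (1.00000, -0.66667)
Kv2 = (2.00000, -1.33333); divide by 2.00000 → v3 = (1.00000, -0.66667)
Requested entry of v3: -16/24 = -0.6667

-0.6667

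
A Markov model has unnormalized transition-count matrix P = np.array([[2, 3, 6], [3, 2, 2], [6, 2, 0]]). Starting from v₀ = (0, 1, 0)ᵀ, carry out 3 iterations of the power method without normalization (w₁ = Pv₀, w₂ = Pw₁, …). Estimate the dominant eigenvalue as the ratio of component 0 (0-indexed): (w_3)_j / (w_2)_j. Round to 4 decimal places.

w1 = Pv₀ = (2·0 + 3·1 + 6·0; 3·0 + 2·1 + 2·0; 6·0 + 2·1 + 0·0) = (3, 2, 2)
w2 = Pw1 = (2·3 + 3·2 + 6·2; 3·3 + 2·2 + 2·2; 6·3 + 2·2 + 0·2) = (24, 17, 22)
w3 = Pw2 = (231, 150, 178)
Ratio at component: 231 / 24 = 9.6250

9.6250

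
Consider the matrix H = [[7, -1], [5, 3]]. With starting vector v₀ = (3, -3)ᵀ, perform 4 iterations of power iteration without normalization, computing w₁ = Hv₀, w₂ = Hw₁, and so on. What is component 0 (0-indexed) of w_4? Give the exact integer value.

w1 = Hv₀ = (24, 6)
w2 = Hw1 = (162, 138)
w3 = Hw2 = (996, 1224)
w4 = Hw3 = (5748, 8652)
The requested component of w4 is 5748.

5748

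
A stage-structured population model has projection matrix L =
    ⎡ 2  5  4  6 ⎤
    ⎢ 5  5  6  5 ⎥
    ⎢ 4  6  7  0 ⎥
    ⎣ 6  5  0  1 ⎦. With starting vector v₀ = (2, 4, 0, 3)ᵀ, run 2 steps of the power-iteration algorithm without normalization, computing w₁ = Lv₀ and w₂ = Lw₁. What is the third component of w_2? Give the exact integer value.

662

w1 = Lv₀ = (2·2 + 5·4 + 4·0 + 6·3; 5·2 + 5·4 + 6·0 + 5·3; 4·2 + 6·4 + 7·0 + 0·3; 6·2 + 5·4 + 0·0 + 1·3) = (42, 45, 32, 35)
w2 = Lw1 = (2·42 + 5·45 + 4·32 + 6·35; 5·42 + 5·45 + 6·32 + 5·35; 4·42 + 6·45 + 7·32 + 0·35; 6·42 + 5·45 + 0·32 + 1·35) = (647, 802, 662, 512)
The requested component of w2 is 662.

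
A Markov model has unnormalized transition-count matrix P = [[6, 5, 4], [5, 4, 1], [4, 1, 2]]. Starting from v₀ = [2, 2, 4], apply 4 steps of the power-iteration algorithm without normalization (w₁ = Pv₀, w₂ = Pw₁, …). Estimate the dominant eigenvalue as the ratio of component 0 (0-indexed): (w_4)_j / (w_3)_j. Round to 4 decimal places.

λ ≈ 11.5741

w1 = Pv₀ = (6·2 + 5·2 + 4·4; 5·2 + 4·2 + 1·4; 4·2 + 1·2 + 2·4) = (38, 22, 18)
w2 = Pw1 = (6·38 + 5·22 + 4·18; 5·38 + 4·22 + 1·18; 4·38 + 1·22 + 2·18) = (410, 296, 210)
w3 = Pw2 = (4780, 3444, 2356)
w4 = Pw3 = (55324, 40032, 27276)
Ratio at component: 55324 / 4780 = 11.5741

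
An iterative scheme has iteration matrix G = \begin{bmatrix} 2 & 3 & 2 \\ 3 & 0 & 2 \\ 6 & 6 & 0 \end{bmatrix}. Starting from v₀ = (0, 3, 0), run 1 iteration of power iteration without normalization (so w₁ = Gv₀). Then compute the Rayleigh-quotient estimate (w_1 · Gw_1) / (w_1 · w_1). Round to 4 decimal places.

3.6000

w1 = Gv₀ = (9, 0, 18)
Gw1 = (54, 63, 54)
w1·Gw1 = 9·54 + 0·63 + 18·54 = 1458; w1·w1 = 9·9 + 0·0 + 18·18 = 405
λ ≈ 1458/405 = 3.6000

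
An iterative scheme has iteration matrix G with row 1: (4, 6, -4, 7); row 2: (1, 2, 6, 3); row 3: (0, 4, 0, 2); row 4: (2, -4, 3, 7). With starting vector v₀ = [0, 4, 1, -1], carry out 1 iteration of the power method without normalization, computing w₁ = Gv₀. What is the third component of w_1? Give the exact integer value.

w1 = Gv₀ = (4·0 + 6·4 + (-4)·1 + 7·(-1); 1·0 + 2·4 + 6·1 + 3·(-1); 0·0 + 4·4 + 0·1 + 2·(-1); 2·0 + (-4)·4 + 3·1 + 7·(-1)) = (13, 11, 14, -20)
The requested component of w1 is 14.

14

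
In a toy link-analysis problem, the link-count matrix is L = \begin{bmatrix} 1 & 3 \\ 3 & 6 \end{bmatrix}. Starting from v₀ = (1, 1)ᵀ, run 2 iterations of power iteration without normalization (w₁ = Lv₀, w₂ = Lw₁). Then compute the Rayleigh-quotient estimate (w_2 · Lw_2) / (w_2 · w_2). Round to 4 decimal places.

λ ≈ 7.4051

w1 = Lv₀ = (1·1 + 3·1; 3·1 + 6·1) = (4, 9)
w2 = Lw1 = (1·4 + 3·9; 3·4 + 6·9) = (31, 66)
Lw2 = (229, 489)
w2·Lw2 = 31·229 + 66·489 = 39373; w2·w2 = 31·31 + 66·66 = 5317
λ ≈ 39373/5317 = 7.4051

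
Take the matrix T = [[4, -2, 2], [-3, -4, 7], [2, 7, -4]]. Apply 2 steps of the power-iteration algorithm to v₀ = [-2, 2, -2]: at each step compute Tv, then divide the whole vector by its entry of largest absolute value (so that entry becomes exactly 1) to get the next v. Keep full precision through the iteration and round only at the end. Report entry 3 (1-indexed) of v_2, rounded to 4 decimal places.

-0.9076

Tv0 = (-16.00000, -16.00000, 18.00000); divide by 18.00000 → v1 = (-0.88889, -0.88889, 1.00000)
Tv1 = (0.22222, 13.22222, -12.00000); divide by 13.22222 → v2 = (0.01681, 1.00000, -0.90756)
Requested entry of v2: -216/238 = -0.9076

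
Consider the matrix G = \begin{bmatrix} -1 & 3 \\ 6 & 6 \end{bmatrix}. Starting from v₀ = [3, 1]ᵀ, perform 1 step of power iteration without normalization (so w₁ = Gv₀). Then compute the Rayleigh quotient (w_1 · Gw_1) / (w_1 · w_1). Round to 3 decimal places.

λ ≈ 6.000

w1 = Gv₀ = ((-1)·3 + 3·1; 6·3 + 6·1) = (0, 24)
Gw1 = (72, 144)
w1·Gw1 = 0·72 + 24·144 = 3456; w1·w1 = 0·0 + 24·24 = 576
λ ≈ 3456/576 = 6.000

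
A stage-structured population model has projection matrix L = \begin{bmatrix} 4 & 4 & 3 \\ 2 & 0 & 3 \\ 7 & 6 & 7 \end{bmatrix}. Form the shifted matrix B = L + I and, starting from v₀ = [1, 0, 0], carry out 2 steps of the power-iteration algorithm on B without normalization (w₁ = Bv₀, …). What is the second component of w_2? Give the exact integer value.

33

B = L + I has rows (5, 4, 3); (2, 1, 3); (7, 6, 8)
w1 = Bv₀ = (5, 2, 7)
w2 = Bw1 = (54, 33, 103)
Requested component of w2: 33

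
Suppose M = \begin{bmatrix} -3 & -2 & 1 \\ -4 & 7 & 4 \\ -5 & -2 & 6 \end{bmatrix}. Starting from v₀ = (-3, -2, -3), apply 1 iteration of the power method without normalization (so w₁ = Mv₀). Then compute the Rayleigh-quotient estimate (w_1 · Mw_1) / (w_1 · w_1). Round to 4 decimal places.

6.2290

w1 = Mv₀ = ((-3)·(-3) + (-2)·(-2) + 1·(-3); (-4)·(-3) + 7·(-2) + 4·(-3); (-5)·(-3) + (-2)·(-2) + 6·(-3)) = (10, -14, 1)
Mw1 = (-1, -134, -16)
w1·Mw1 = 10·(-1) + (-14)·(-134) + 1·(-16) = 1850; w1·w1 = 10·10 + (-14)·(-14) + 1·1 = 297
λ ≈ 1850/297 = 6.2290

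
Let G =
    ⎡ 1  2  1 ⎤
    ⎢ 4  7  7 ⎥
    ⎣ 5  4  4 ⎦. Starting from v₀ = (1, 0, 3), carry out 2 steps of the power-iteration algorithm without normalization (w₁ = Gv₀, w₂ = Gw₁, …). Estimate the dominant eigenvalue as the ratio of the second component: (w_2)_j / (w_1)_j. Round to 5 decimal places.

w1 = Gv₀ = (1·1 + 2·0 + 1·3; 4·1 + 7·0 + 7·3; 5·1 + 4·0 + 4·3) = (4, 25, 17)
w2 = Gw1 = (1·4 + 2·25 + 1·17; 4·4 + 7·25 + 7·17; 5·4 + 4·25 + 4·17) = (71, 310, 188)
Ratio at component: 310 / 25 = 12.40000

12.40000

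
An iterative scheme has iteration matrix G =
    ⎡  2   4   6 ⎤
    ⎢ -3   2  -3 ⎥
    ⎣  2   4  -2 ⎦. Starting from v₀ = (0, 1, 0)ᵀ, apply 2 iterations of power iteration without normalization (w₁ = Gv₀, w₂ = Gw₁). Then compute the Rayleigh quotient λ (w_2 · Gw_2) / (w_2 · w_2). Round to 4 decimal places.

w1 = Gv₀ = (2·0 + 4·1 + 6·0; (-3)·0 + 2·1 + (-3)·0; 2·0 + 4·1 + (-2)·0) = (4, 2, 4)
w2 = Gw1 = (2·4 + 4·2 + 6·4; (-3)·4 + 2·2 + (-3)·4; 2·4 + 4·2 + (-2)·4) = (40, -20, 8)
Gw2 = (48, -184, -16)
w2·Gw2 = 40·48 + (-20)·(-184) + 8·(-16) = 5472; w2·w2 = 40·40 + (-20)·(-20) + 8·8 = 2064
λ ≈ 5472/2064 = 2.6512

2.6512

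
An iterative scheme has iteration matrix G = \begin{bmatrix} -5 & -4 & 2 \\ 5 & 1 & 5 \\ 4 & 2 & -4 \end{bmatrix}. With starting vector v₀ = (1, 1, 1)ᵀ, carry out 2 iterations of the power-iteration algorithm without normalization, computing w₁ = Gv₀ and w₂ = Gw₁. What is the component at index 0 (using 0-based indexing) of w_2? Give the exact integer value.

-5

w1 = Gv₀ = (-7, 11, 2)
w2 = Gw1 = (-5, -14, -14)
The requested component of w2 is -5.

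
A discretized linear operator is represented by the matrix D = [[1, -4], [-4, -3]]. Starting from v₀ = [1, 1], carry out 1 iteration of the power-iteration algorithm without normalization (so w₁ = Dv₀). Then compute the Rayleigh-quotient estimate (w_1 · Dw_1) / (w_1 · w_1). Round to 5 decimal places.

w1 = Dv₀ = (-3, -7)
Dw1 = (25, 33)
w1·Dw1 = (-3)·25 + (-7)·33 = -306; w1·w1 = (-3)·(-3) + (-7)·(-7) = 58
λ ≈ -306/58 = -5.27586

-5.27586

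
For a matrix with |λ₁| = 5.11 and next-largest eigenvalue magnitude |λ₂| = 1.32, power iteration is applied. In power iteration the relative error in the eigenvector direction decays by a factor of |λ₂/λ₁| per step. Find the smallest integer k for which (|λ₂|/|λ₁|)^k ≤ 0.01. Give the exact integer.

4

|λ₂/λ₁| = 1.32/5.11 = 0.25832
Need k ≥ ln(0.01) / ln(0.25832) = -4.6052 / -1.3536 ≈ 3.402
Smallest integer k satisfying the bound: 4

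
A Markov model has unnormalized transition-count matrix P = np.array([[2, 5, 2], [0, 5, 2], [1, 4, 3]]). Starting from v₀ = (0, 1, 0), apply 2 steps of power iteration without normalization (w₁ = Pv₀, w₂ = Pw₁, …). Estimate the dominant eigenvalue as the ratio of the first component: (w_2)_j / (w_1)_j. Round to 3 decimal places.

w1 = Pv₀ = (2·0 + 5·1 + 2·0; 0·0 + 5·1 + 2·0; 1·0 + 4·1 + 3·0) = (5, 5, 4)
w2 = Pw1 = (2·5 + 5·5 + 2·4; 0·5 + 5·5 + 2·4; 1·5 + 4·5 + 3·4) = (43, 33, 37)
Ratio at component: 43 / 5 = 8.600

8.600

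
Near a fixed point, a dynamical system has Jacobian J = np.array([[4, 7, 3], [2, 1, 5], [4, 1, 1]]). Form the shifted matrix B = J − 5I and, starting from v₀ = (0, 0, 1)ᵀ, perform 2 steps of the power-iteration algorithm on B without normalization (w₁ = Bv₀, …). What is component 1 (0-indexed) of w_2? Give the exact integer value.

B = J − 5I has rows (-1, 7, 3); (2, -4, 5); (4, 1, -4)
w1 = Bv₀ = ((-1)·0 + 7·0 + 3·1; 2·0 + (-4)·0 + 5·1; 4·0 + 1·0 + (-4)·1) = (3, 5, -4)
w2 = Bw1 = ((-1)·3 + 7·5 + 3·(-4); 2·3 + (-4)·5 + 5·(-4); 4·3 + 1·5 + (-4)·(-4)) = (20, -34, 33)
Requested component of w2: -34

-34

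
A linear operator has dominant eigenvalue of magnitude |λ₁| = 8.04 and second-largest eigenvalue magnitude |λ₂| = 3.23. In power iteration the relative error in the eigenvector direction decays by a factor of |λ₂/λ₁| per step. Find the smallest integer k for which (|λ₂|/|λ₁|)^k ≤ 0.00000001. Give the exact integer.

21

|λ₂/λ₁| = 3.23/8.04 = 0.40174
Need k ≥ ln(0.00000001) / ln(0.40174) = -18.4207 / -0.9119 ≈ 20.199
Smallest integer k satisfying the bound: 21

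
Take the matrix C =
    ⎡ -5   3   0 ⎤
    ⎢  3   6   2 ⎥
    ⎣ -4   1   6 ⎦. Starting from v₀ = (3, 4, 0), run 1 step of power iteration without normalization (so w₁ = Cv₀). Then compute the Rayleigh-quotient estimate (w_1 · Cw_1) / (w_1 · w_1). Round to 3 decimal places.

w1 = Cv₀ = (-3, 33, -8)
Cw1 = (114, 173, -3)
w1·Cw1 = (-3)·114 + 33·173 + (-8)·(-3) = 5391; w1·w1 = (-3)·(-3) + 33·33 + (-8)·(-8) = 1162
λ ≈ 5391/1162 = 4.639

4.639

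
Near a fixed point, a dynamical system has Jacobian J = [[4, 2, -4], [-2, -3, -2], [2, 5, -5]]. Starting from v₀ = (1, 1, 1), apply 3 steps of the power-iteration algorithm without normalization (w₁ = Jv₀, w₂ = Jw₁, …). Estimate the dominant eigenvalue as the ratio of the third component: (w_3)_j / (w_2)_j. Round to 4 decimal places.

λ ≈ -5.9024

w1 = Jv₀ = (4·1 + 2·1 + (-4)·1; (-2)·1 + (-3)·1 + (-2)·1; 2·1 + 5·1 + (-5)·1) = (2, -7, 2)
w2 = Jw1 = (4·2 + 2·(-7) + (-4)·2; (-2)·2 + (-3)·(-7) + (-2)·2; 2·2 + 5·(-7) + (-5)·2) = (-14, 13, -41)
w3 = Jw2 = (134, 71, 242)
Ratio at component: 242 / -41 = -5.9024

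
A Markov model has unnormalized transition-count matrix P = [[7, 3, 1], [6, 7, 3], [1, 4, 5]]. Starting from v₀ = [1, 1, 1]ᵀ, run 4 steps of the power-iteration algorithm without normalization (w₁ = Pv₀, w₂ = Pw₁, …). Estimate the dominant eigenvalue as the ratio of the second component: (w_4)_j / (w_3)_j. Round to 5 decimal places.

λ ≈ 12.65695

w1 = Pv₀ = (7·1 + 3·1 + 1·1; 6·1 + 7·1 + 3·1; 1·1 + 4·1 + 5·1) = (11, 16, 10)
w2 = Pw1 = (7·11 + 3·16 + 1·10; 6·11 + 7·16 + 3·10; 1·11 + 4·16 + 5·10) = (135, 208, 125)
w3 = Pw2 = (1694, 2641, 1592)
w4 = Pw3 = (21373, 33427, 20218)
Ratio at component: 33427 / 2641 = 12.65695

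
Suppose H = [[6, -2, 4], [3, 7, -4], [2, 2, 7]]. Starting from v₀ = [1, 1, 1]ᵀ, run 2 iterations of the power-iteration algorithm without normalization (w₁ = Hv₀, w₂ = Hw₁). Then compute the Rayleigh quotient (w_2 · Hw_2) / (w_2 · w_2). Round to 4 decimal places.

w1 = Hv₀ = (6·1 + (-2)·1 + 4·1; 3·1 + 7·1 + (-4)·1; 2·1 + 2·1 + 7·1) = (8, 6, 11)
w2 = Hw1 = (6·8 + (-2)·6 + 4·11; 3·8 + 7·6 + (-4)·11; 2·8 + 2·6 + 7·11) = (80, 22, 105)
Hw2 = (856, -26, 939)
w2·Hw2 = 80·856 + 22·(-26) + 105·939 = 166503; w2·w2 = 80·80 + 22·22 + 105·105 = 17909
λ ≈ 166503/17909 = 9.2972

λ ≈ 9.2972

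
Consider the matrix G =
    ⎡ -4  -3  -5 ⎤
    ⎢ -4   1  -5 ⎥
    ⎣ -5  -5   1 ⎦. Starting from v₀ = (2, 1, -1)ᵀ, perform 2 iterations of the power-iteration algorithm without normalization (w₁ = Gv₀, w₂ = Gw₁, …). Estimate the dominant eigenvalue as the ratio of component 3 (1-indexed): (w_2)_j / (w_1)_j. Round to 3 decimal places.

λ ≈ -1.500

w1 = Gv₀ = (-6, -2, -16)
w2 = Gw1 = (110, 102, 24)
Ratio at component: 24 / -16 = -1.500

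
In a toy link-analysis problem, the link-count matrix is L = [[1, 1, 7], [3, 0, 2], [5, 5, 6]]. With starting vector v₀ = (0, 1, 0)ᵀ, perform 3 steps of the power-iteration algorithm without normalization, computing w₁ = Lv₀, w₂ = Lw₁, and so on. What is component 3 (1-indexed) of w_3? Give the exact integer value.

455

w1 = Lv₀ = (1·0 + 1·1 + 7·0; 3·0 + 0·1 + 2·0; 5·0 + 5·1 + 6·0) = (1, 0, 5)
w2 = Lw1 = (1·1 + 1·0 + 7·5; 3·1 + 0·0 + 2·5; 5·1 + 5·0 + 6·5) = (36, 13, 35)
w3 = Lw2 = (294, 178, 455)
The requested component of w3 is 455.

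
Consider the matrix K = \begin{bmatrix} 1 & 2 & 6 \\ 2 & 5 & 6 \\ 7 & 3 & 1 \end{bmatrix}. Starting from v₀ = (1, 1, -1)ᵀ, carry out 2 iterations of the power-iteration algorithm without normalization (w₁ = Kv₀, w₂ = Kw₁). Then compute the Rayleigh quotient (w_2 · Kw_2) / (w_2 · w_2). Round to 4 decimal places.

λ ≈ 3.1018

w1 = Kv₀ = (-3, 1, 9)
w2 = Kw1 = (53, 53, -9)
Kw2 = (105, 317, 521)
w2·Kw2 = 53·105 + 53·317 + (-9)·521 = 17677; w2·w2 = 53·53 + 53·53 + (-9)·(-9) = 5699
λ ≈ 17677/5699 = 3.1018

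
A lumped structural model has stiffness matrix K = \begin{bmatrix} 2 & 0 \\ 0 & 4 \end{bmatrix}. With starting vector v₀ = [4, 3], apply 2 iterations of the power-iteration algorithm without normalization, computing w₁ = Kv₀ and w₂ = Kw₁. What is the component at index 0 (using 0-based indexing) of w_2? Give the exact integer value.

w1 = Kv₀ = (2·4 + 0·3; 0·4 + 4·3) = (8, 12)
w2 = Kw1 = (2·8 + 0·12; 0·8 + 4·12) = (16, 48)
The requested component of w2 is 16.

16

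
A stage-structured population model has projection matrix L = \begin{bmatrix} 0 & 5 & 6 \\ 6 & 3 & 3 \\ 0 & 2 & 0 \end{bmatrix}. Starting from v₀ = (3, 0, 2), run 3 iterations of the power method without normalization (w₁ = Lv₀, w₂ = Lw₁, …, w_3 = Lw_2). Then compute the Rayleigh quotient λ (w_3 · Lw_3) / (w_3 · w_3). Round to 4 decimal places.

w1 = Lv₀ = (0·3 + 5·0 + 6·2; 6·3 + 3·0 + 3·2; 0·3 + 2·0 + 0·2) = (12, 24, 0)
w2 = Lw1 = (0·12 + 5·24 + 6·0; 6·12 + 3·24 + 3·0; 0·12 + 2·24 + 0·0) = (120, 144, 48)
w3 = Lw2 = (1008, 1296, 288)
Lw3 = (8208, 10800, 2592)
w3·Lw3 = 1008·8208 + 1296·10800 + 288·2592 = 23016960; w3·w3 = 1008·1008 + 1296·1296 + 288·288 = 2778624
λ ≈ 23016960/2778624 = 8.2836

λ ≈ 8.2836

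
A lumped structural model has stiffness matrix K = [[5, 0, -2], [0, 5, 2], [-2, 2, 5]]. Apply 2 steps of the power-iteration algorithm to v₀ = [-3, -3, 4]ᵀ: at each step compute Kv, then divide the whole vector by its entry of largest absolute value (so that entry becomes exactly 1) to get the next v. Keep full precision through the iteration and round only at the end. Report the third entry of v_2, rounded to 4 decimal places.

Kv0 = (-23.00000, -7.00000, 20.00000); divide by -23.00000 → v1 = (1.00000, 0.30435, -0.86957)
Kv1 = (6.73913, -0.21739, -5.73913); divide by 6.73913 → v2 = (1.00000, -0.03226, -0.85161)
Requested entry of v2: 132/-155 = -0.8516

-0.8516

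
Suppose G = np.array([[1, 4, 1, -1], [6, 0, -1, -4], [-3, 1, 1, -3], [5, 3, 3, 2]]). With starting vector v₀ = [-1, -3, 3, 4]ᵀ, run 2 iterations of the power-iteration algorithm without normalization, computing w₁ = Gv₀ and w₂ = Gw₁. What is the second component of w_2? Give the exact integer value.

-87

w1 = Gv₀ = (1·(-1) + 4·(-3) + 1·3 + (-1)·4; 6·(-1) + 0·(-3) + (-1)·3 + (-4)·4; (-3)·(-1) + 1·(-3) + 1·3 + (-3)·4; 5·(-1) + 3·(-3) + 3·3 + 2·4) = (-14, -25, -9, 3)
w2 = Gw1 = (1·(-14) + 4·(-25) + 1·(-9) + (-1)·3; 6·(-14) + 0·(-25) + (-1)·(-9) + (-4)·3; (-3)·(-14) + 1·(-25) + 1·(-9) + (-3)·3; 5·(-14) + 3·(-25) + 3·(-9) + 2·3) = (-126, -87, -1, -166)
The requested component of w2 is -87.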